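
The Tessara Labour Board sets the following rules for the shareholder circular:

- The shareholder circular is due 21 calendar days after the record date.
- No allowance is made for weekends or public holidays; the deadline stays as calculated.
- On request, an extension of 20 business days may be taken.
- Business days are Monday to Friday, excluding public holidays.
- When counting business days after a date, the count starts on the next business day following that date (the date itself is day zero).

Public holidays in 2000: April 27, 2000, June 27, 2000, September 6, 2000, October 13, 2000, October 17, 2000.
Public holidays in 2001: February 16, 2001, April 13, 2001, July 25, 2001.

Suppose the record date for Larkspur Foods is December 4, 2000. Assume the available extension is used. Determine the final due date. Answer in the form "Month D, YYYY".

January 22, 2001

From December 4, 2000, 21 calendar days later is December 25, 2000.
December 25, 2000 falls on a Monday. The rules make no weekend/holiday allowance, so it remains December 25, 2000.
Applying the 20-business-day extension: 20 business days after December 25, 2000 is January 22, 2001.
No adjustment is made for weekends or holidays, so January 22, 2001 stands.
So the filing is due January 22, 2001.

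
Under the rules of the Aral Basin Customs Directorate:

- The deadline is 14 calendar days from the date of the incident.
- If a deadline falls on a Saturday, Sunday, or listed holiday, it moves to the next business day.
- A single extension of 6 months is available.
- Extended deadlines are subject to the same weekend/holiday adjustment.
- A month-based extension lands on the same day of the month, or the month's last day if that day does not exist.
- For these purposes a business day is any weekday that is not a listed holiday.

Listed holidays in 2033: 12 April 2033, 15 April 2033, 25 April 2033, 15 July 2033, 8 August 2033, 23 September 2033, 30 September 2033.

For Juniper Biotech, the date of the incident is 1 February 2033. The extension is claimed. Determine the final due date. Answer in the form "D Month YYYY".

15 August 2033

Trigger date 1 February 2033 + 14 calendar days = 15 February 2033.
15 February 2033 (Tuesday) is already a business day.
Add 6 months to 15 February 2033: 15 August 2033.
15 August 2033 (Monday) is already a business day.
Deadline: 15 August 2033.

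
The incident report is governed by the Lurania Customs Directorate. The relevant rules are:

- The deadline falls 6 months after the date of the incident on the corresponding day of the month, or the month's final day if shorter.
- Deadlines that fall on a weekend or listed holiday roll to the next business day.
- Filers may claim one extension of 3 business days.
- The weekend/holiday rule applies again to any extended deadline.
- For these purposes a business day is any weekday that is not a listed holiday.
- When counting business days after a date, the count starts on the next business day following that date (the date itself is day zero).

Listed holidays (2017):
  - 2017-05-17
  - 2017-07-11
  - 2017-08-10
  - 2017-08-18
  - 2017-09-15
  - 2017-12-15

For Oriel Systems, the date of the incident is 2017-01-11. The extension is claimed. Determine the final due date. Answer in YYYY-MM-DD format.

6 months from 2017-01-11 is 2017-07-11.
2017-07-11 is a listed holiday, so it moves to the next business day, 2017-07-12 (Wednesday).
Counting 3 further business days from 2017-07-12 reaches 2017-07-17.
2017-07-17 falls on a Monday, which is a business day, so no adjustment is needed.
Deadline: 2017-07-17.

2017-07-17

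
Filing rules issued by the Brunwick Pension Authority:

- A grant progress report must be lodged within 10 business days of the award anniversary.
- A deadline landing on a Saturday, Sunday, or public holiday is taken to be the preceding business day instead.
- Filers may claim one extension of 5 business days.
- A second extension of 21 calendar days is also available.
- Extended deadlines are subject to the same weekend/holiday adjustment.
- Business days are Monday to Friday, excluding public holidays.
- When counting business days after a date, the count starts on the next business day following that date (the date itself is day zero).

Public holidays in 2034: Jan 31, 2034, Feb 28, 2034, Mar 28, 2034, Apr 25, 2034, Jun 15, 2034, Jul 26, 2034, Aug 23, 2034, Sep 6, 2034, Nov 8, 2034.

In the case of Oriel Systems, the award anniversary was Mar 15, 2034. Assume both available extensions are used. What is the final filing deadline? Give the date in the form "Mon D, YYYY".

Starting the day after Mar 15, 2034 and counting 10 business days lands on Mar 30, 2034.
Mar 30, 2034 (Thursday) is already a business day.
Applying the 5-business-day extension: 5 business days after Mar 30, 2034 is Apr 6, 2034.
Since Apr 6, 2034 is a Thursday and not a holiday, the date is unchanged.
With the 21-day extension, Apr 6, 2034 becomes Apr 27, 2034.
Apr 27, 2034 (Thursday) is already a business day.
The final due date is Apr 27, 2034.

Apr 27, 2034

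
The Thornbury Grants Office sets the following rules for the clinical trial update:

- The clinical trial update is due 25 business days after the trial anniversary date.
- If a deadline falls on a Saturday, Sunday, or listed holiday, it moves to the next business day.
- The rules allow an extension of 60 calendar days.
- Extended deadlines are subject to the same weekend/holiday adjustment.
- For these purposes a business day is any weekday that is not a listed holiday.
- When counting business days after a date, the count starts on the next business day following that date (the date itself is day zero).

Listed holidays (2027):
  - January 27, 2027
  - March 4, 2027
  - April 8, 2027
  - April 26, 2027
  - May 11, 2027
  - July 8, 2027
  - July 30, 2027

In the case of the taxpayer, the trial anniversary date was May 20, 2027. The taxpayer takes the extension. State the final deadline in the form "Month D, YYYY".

August 23, 2027

Starting the day after May 20, 2027 and counting 25 business days lands on June 24, 2027.
June 24, 2027 is a Thursday and not a listed holiday, so it stands.
The 60-calendar-day extension moves the deadline from June 24, 2027 to August 23, 2027.
August 23, 2027 (Monday) is already a business day.
So the filing is due August 23, 2027.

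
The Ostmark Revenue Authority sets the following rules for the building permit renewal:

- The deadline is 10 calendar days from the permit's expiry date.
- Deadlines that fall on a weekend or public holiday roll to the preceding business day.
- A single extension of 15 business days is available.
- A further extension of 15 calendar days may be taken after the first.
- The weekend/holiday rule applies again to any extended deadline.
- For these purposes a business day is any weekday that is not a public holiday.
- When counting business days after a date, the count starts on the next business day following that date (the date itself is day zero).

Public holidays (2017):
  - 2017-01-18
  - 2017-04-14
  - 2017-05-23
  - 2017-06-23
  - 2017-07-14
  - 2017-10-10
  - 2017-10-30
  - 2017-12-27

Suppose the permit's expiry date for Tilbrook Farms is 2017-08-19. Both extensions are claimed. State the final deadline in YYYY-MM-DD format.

10 calendar days after 2017-08-19 is 2017-08-29.
2017-08-29 is a Tuesday and not a listed holiday, so it stands.
Applying the 15-business-day extension: 15 business days after 2017-08-29 is 2017-09-19.
2017-09-19 is a Tuesday and not a listed holiday, so it stands.
With the 15-day extension, 2017-09-19 becomes 2017-10-04.
2017-10-04 falls on a Wednesday, which is a business day, so no adjustment is needed.
Deadline: 2017-10-04.

2017-10-04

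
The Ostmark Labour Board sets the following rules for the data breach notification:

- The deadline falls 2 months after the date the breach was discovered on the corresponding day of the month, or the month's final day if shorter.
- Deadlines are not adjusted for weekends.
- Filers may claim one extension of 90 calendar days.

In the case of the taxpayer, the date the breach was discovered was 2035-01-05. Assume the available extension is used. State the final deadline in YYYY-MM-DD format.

2 months from 2035-01-05 is 2035-03-05.
2035-03-05 falls on a Monday. The rules make no weekend/holiday allowance, so it remains 2035-03-05.
With the 90-day extension, 2035-03-05 becomes 2035-06-03.
No adjustment is made for weekends or holidays, so 2035-06-03 stands.
Deadline: 2035-06-03.

2035-06-03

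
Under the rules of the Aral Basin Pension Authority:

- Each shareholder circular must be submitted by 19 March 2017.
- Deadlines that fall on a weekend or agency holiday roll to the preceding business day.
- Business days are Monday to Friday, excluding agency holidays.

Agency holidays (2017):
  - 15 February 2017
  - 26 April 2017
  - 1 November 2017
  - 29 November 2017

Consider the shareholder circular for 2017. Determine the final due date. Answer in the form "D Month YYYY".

The stated deadline is 19 March 2017.
Because 19 March 2017 is a Sunday, the deadline becomes 17 March 2017 (Friday).
Deadline: 17 March 2017.

17 March 2017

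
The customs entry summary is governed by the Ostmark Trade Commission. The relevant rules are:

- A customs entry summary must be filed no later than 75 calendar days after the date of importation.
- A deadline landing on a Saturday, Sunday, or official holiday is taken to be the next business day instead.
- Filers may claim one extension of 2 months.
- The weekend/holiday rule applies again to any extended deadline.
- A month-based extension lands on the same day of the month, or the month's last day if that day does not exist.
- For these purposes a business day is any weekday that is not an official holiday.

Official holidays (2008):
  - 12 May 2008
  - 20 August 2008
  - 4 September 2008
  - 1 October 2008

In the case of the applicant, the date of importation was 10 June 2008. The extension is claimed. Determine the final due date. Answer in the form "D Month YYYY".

Adding 75 calendar days to 10 June 2008 gives 24 August 2008.
24 August 2008 is a Sunday, so it moves to the next business day, 25 August 2008 (Monday).
The 2 months extension carries 25 August 2008 to 25 October 2008.
25 October 2008 falls on a Saturday. Rolling to the next business day gives 27 October 2008, a Monday.
Final deadline: 27 October 2008.

27 October 2008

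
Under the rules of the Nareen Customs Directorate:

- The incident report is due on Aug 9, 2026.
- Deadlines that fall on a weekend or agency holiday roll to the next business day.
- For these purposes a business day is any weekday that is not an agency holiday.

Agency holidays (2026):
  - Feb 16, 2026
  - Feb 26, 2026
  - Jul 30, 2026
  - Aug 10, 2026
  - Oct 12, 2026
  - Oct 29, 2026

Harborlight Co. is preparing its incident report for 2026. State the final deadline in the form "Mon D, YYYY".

Start from the fixed due date, Aug 9, 2026.
Aug 9, 2026 is a Sunday, so it moves to the next business day, Aug 11, 2026 (Tuesday).
Deadline: Aug 11, 2026.

Aug 11, 2026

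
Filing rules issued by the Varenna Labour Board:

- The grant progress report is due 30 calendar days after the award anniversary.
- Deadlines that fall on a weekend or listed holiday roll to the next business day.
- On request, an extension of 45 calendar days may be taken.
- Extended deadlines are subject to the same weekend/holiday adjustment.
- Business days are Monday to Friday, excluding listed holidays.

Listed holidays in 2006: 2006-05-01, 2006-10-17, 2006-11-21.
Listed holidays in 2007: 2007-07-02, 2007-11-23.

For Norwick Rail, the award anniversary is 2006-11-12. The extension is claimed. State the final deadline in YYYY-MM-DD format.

Adding 30 calendar days to 2006-11-12 gives 2006-12-12.
2006-12-12 (Tuesday) is already a business day.
The 45-calendar-day extension moves the deadline from 2006-12-12 to 2007-01-26.
2007-01-26 falls on a Friday, which is a business day, so no adjustment is needed.
The final due date is 2007-01-26.

2007-01-26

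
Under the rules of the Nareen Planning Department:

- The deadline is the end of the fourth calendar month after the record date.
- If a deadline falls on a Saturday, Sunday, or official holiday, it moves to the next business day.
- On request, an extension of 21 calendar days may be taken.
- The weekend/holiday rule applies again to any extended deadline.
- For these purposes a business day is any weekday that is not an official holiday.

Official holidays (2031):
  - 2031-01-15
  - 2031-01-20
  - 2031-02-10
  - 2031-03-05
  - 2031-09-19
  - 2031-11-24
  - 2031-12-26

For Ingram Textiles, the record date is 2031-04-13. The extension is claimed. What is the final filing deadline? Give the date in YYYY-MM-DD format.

2031-09-22

The fourth month after 2031-04-13 is August 2031, whose last day is 2031-08-31.
Because 2031-08-31 is a Sunday, the deadline becomes 2031-09-01 (Monday).
Add the 21 calendar-day extension to 2031-09-01: 2031-09-22.
2031-09-22 (Monday) is already a business day.
Final deadline: 2031-09-22.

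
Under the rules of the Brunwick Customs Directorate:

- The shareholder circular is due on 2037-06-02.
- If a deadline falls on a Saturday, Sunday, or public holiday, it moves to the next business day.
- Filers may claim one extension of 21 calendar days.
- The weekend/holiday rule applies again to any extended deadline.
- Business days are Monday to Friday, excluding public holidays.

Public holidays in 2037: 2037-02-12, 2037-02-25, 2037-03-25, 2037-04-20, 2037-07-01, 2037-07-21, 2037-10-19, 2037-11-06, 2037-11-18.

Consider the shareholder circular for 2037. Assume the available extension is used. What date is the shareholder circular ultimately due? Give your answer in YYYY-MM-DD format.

The statutory due date is 2037-06-02.
2037-06-02 (Tuesday) is already a business day.
Add the 21 calendar-day extension to 2037-06-02: 2037-06-23.
2037-06-23 is a Tuesday and not a listed holiday, so it stands.
The final due date is 2037-06-23.

2037-06-23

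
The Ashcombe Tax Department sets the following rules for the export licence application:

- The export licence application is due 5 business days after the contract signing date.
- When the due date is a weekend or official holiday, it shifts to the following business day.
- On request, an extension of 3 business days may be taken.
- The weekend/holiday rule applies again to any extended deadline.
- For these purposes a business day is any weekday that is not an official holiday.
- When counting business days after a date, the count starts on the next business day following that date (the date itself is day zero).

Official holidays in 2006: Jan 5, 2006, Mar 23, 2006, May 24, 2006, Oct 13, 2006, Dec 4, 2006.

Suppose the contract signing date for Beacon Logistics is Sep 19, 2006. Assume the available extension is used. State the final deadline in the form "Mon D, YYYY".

Sep 29, 2006

Starting the day after Sep 19, 2006 and counting 5 business days lands on Sep 26, 2006.
Sep 26, 2006 (Tuesday) is already a business day.
Applying the 3-business-day extension: 3 business days after Sep 26, 2006 is Sep 29, 2006.
Sep 29, 2006 falls on a Friday, which is a business day, so no adjustment is needed.
Deadline: Sep 29, 2006.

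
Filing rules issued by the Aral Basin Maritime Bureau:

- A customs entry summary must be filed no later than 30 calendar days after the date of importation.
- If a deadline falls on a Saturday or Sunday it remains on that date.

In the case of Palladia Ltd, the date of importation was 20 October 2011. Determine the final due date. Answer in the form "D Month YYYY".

19 November 2011

Trigger date 20 October 2011 + 30 calendar days = 19 November 2011.
19 November 2011 falls on a Saturday. The rules make no weekend/holiday allowance, so it remains 19 November 2011.
So the filing is due 19 November 2011.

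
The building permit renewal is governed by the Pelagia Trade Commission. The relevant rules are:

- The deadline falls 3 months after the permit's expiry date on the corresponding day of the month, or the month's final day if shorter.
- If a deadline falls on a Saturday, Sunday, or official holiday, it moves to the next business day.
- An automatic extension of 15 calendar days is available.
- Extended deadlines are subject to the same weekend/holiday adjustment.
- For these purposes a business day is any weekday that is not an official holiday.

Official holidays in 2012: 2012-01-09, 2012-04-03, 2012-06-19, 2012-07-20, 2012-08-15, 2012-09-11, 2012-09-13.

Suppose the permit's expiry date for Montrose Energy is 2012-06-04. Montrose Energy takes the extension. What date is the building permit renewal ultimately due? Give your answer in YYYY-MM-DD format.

2012-09-19

3 months after 2012-06-04, on the same day of the month, is 2012-09-04.
2012-09-04 falls on a Tuesday, which is a business day, so no adjustment is needed.
The 15-calendar-day extension moves the deadline from 2012-09-04 to 2012-09-19.
2012-09-19 is a Wednesday and not a listed holiday, so it stands.
Deadline: 2012-09-19.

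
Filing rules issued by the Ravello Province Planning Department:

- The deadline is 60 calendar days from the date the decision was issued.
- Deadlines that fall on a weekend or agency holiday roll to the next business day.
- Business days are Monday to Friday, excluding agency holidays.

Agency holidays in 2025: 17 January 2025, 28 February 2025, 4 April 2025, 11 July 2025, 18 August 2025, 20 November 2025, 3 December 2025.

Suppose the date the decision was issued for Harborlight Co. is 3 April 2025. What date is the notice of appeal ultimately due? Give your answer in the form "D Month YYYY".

60 calendar days after 3 April 2025 is 2 June 2025.
2 June 2025 is a Monday and not a listed holiday, so it stands.
So the filing is due 2 June 2025.

2 June 2025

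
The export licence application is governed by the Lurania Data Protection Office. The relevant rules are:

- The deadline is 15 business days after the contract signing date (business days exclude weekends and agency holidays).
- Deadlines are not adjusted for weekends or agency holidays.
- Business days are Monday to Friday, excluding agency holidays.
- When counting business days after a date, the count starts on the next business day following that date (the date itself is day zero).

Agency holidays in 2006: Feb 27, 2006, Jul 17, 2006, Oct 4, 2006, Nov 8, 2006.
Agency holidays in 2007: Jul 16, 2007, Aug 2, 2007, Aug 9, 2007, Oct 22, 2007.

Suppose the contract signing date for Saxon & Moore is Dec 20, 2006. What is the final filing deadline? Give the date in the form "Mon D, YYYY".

Starting the day after Dec 20, 2006 and counting 15 business days lands on Jan 10, 2007.
Jan 10, 2007 is a Wednesday; no weekend or holiday adjustment applies.
Deadline: Jan 10, 2007.

Jan 10, 2007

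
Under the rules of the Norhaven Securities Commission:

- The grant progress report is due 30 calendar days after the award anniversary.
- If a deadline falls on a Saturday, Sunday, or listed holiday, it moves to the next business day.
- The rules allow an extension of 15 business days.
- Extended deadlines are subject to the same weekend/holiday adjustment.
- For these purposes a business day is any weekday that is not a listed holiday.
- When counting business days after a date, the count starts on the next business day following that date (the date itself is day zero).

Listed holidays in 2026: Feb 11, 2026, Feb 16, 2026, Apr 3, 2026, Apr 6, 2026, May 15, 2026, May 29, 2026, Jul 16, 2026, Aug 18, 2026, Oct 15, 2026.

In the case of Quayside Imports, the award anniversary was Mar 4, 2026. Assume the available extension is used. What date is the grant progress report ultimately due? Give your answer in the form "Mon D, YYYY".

Apr 28, 2026

Trigger date Mar 4, 2026 + 30 calendar days = Apr 3, 2026.
Apr 3, 2026 is a listed holiday, so it moves to the next business day, Apr 7, 2026 (Tuesday).
Counting 15 further business days from Apr 7, 2026 reaches Apr 28, 2026.
Apr 28, 2026 (Tuesday) is already a business day.
So the filing is due Apr 28, 2026.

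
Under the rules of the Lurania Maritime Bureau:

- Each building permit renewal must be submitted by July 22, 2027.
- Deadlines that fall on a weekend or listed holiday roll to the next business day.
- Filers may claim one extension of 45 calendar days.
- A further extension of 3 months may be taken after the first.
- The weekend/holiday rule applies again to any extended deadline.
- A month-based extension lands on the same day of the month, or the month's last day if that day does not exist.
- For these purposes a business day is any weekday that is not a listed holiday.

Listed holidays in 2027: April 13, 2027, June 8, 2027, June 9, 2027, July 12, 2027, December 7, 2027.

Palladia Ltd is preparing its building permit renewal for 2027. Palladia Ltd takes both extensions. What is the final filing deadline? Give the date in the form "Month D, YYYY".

December 6, 2027

Start from the fixed due date, July 22, 2027.
Since July 22, 2027 is a Thursday and not a holiday, the date is unchanged.
The 45-calendar-day extension moves the deadline from July 22, 2027 to September 5, 2027.
September 5, 2027 is a Sunday, so it moves to the next business day, September 6, 2027 (Monday).
Add 3 months to September 6, 2027: December 6, 2027.
December 6, 2027 falls on a Monday, which is a business day, so no adjustment is needed.
Final deadline: December 6, 2027.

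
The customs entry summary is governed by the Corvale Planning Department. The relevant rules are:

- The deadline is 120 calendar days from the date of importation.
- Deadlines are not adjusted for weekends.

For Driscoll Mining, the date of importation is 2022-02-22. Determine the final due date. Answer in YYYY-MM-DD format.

From 2022-02-22, 120 calendar days later is 2022-06-22.
2022-06-22 is a Wednesday; no weekend or holiday adjustment applies.
So the filing is due 2022-06-22.

2022-06-22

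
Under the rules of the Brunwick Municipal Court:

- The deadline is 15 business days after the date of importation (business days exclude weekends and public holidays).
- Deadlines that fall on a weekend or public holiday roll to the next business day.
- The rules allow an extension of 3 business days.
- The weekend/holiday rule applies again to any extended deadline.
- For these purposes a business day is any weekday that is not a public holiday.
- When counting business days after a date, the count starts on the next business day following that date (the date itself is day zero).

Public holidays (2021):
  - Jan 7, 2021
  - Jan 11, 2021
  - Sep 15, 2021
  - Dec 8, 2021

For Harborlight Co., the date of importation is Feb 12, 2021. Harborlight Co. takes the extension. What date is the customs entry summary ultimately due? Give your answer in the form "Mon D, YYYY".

15 business days after Feb 12, 2021, excluding weekends and holidays, is Mar 5, 2021.
Mar 5, 2021 (Friday) is already a business day.
The 3-business-day extension runs from Mar 5, 2021 to Mar 10, 2021.
Mar 10, 2021 (Wednesday) is already a business day.
So the filing is due Mar 10, 2021.

Mar 10, 2021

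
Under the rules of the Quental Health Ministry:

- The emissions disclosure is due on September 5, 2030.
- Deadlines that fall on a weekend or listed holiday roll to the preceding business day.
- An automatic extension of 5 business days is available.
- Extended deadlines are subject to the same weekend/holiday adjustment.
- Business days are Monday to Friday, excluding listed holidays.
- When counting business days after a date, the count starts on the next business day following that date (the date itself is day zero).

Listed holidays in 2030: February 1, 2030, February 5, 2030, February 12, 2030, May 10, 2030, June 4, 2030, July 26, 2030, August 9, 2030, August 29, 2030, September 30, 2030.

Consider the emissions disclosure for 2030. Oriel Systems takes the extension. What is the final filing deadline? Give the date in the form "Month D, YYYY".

September 12, 2030

The statutory due date is September 5, 2030.
September 5, 2030 falls on a Thursday, which is a business day, so no adjustment is needed.
Applying the 5-business-day extension: 5 business days after September 5, 2030 is September 12, 2030.
Since September 12, 2030 is a Thursday and not a holiday, the date is unchanged.
Final deadline: September 12, 2030.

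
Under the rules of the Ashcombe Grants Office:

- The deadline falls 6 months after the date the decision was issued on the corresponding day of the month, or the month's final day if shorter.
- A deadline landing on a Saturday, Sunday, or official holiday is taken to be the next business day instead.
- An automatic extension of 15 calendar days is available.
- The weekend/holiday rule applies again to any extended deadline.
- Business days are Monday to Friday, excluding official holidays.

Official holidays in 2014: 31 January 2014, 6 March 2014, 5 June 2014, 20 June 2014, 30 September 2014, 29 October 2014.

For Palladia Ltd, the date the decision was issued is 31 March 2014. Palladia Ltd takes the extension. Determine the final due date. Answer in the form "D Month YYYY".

16 October 2014

Moving 6 months forward from 31 March 2014 on the corresponding day gives 30 September 2014 (day 31 does not exist in September, so the month's last day is used).
30 September 2014 falls on a listed holiday. Rolling to the next business day gives 1 October 2014, a Wednesday.
With the 15-day extension, 1 October 2014 becomes 16 October 2014.
16 October 2014 (Thursday) is already a business day.
Deadline: 16 October 2014.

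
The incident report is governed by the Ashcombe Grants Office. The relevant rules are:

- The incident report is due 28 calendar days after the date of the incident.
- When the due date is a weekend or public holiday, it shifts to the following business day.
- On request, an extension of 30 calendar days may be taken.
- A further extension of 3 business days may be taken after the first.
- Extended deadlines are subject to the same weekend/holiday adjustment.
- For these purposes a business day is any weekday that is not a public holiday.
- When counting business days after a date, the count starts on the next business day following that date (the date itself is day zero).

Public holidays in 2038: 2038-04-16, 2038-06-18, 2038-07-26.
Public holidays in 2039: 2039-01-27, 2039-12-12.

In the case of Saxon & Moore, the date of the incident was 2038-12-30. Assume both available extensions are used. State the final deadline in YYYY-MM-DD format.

2039-03-03

Trigger date 2038-12-30 + 28 calendar days = 2039-01-27.
Because 2039-01-27 is a listed holiday, the deadline becomes 2039-01-28 (Friday).
With the 30-day extension, 2039-01-28 becomes 2039-02-27.
2039-02-27 is a Sunday, so it moves to the next business day, 2039-02-28 (Monday).
Applying the 3-business-day extension: 3 business days after 2039-02-28 is 2039-03-03.
2039-03-03 is a Thursday and not a listed holiday, so it stands.
The final due date is 2039-03-03.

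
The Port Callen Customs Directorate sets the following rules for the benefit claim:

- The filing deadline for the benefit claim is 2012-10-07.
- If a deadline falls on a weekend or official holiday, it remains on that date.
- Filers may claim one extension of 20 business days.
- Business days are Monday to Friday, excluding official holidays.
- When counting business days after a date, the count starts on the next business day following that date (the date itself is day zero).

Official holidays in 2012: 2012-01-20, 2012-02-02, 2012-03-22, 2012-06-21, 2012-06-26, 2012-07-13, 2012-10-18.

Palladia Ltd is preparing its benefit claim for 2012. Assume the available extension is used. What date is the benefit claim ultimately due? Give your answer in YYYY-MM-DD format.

2012-11-05

Start from the fixed due date, 2012-10-07.
No adjustment is made for weekends or holidays, so 2012-10-07 stands.
Counting 20 further business days from 2012-10-07 reaches 2012-11-05.
2012-11-05 is a Monday; no weekend or holiday adjustment applies.
So the filing is due 2012-11-05.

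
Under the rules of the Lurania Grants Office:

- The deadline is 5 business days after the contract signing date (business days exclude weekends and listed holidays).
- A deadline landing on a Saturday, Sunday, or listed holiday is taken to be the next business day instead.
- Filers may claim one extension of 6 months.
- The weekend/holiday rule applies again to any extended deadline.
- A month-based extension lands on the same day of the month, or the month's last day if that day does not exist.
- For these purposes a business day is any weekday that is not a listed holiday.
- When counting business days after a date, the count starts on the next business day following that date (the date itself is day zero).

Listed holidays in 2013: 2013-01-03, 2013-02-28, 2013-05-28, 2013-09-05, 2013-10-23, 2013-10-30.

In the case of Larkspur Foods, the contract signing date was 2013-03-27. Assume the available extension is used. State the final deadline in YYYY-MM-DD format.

Starting the day after 2013-03-27 and counting 5 business days lands on 2013-04-03.
Since 2013-04-03 is a Wednesday and not a holiday, the date is unchanged.
The 6 months extension carries 2013-04-03 to 2013-10-03.
2013-10-03 (Thursday) is already a business day.
So the filing is due 2013-10-03.

2013-10-03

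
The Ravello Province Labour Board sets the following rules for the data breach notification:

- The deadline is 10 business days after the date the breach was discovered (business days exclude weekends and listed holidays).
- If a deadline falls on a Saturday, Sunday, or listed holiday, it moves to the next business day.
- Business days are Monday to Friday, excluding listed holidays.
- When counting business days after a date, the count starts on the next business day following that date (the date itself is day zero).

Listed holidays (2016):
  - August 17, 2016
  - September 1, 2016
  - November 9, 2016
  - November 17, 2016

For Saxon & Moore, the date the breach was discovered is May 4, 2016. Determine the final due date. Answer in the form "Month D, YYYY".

Starting the day after May 4, 2016 and counting 10 business days lands on May 18, 2016.
May 18, 2016 is a Wednesday and not a listed holiday, so it stands.
The final due date is May 18, 2016.

May 18, 2016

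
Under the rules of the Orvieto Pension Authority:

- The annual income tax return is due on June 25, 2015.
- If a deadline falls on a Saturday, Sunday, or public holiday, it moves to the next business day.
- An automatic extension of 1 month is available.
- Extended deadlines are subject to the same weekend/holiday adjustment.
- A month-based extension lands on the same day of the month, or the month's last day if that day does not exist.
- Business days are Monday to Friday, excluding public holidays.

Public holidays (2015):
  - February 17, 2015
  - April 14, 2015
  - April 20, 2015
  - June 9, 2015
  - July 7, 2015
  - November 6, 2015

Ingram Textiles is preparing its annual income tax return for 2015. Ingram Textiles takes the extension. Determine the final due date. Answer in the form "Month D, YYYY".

July 27, 2015

The stated deadline is June 25, 2015.
June 25, 2015 is a Thursday and not a listed holiday, so it stands.
Add 1 month to June 25, 2015: July 25, 2015.
July 25, 2015 is a Saturday; the next business day is July 27, 2015 (Monday).
So the filing is due July 27, 2015.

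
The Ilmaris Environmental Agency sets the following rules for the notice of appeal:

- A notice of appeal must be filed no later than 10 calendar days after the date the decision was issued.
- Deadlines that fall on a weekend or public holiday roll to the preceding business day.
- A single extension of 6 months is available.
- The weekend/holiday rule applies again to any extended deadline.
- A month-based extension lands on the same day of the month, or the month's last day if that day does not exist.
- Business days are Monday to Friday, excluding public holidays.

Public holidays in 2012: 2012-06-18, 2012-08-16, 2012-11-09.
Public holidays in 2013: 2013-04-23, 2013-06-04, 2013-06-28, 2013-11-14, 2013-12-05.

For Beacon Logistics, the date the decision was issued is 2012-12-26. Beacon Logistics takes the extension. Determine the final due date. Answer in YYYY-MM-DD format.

2013-07-04

From 2012-12-26, 10 calendar days later is 2013-01-05.
2013-01-05 falls on a Saturday. Rolling to the preceding business day gives 2013-01-04, a Friday.
Add 6 months to 2013-01-04: 2013-07-04.
2013-07-04 (Thursday) is already a business day.
Final deadline: 2013-07-04.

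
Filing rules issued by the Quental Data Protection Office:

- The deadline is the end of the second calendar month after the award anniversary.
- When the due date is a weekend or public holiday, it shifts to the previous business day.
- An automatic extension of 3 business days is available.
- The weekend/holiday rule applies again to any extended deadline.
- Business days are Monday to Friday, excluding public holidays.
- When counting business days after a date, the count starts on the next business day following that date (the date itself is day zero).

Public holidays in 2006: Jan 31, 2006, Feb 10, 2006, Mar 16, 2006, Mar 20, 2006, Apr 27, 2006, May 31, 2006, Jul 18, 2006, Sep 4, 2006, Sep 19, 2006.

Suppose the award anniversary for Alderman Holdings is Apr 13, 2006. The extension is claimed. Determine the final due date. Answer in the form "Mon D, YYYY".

2 months after Apr 13, 2006 is June 2006; that month ends on Jun 30, 2006.
Jun 30, 2006 falls on a Friday, which is a business day, so no adjustment is needed.
Applying the 3-business-day extension: 3 business days after Jun 30, 2006 is Jul 5, 2006.
Since Jul 5, 2006 is a Wednesday and not a holiday, the date is unchanged.
Final deadline: Jul 5, 2006.

Jul 5, 2006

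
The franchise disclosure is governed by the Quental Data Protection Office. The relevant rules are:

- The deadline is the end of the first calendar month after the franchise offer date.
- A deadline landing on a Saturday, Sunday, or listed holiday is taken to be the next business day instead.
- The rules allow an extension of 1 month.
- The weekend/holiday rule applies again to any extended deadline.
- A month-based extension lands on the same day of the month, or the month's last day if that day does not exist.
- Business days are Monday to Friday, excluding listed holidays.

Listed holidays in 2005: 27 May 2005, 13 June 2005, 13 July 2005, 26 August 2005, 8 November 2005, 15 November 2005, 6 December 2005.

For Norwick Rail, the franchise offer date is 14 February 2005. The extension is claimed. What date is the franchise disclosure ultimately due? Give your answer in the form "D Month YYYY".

2 May 2005

1 month after 14 February 2005 is March 2005; that month ends on 31 March 2005.
31 March 2005 is a Thursday and not a listed holiday, so it stands.
Applying the 1 month extension: 1 month after 31 March 2005 is 30 April 2005 (day 31 does not exist in April, so the month's last day is used).
30 April 2005 falls on a Saturday. Rolling to the next business day gives 2 May 2005, a Monday.
Deadline: 2 May 2005.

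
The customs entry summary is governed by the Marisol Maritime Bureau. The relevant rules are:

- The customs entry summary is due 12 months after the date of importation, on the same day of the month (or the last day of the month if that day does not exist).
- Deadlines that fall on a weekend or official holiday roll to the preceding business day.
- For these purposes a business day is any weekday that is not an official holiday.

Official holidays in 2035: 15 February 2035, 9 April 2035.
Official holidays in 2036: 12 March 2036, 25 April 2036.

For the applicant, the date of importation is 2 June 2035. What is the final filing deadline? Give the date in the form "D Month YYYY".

12 months after 2 June 2035, on the same day of the month, is 2 June 2036.
Since 2 June 2036 is a Monday and not a holiday, the date is unchanged.
Deadline: 2 June 2036.

2 June 2036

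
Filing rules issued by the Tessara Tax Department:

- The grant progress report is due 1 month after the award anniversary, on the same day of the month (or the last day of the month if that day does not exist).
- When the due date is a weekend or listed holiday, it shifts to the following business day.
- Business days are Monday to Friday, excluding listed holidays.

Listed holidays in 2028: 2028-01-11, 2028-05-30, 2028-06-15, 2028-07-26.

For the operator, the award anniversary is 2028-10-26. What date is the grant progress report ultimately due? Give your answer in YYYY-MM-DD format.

2028-11-27

Moving 1 month forward from 2028-10-26 on the corresponding day gives 2028-11-26.
2028-11-26 falls on a Sunday. Rolling to the next business day gives 2028-11-27, a Monday.
Deadline: 2028-11-27.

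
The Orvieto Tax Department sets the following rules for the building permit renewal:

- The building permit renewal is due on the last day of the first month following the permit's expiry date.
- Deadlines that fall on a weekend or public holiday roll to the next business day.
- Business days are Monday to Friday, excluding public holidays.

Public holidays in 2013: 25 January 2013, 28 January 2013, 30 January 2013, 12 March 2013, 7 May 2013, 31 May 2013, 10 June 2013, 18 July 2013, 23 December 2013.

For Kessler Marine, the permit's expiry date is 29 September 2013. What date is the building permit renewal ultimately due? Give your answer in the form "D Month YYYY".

1 month after 29 September 2013 falls in October 2013; the last day of that month is 31 October 2013.
Since 31 October 2013 is a Thursday and not a holiday, the date is unchanged.
Deadline: 31 October 2013.

31 October 2013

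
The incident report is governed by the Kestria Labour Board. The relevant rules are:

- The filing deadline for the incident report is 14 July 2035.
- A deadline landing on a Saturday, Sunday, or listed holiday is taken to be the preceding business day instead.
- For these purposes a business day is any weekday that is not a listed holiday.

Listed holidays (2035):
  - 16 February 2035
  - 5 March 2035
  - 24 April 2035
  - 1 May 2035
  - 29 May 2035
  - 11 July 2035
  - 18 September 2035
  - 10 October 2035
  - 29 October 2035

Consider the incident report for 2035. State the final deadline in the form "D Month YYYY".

The statutory due date is 14 July 2035.
14 July 2035 is a Saturday; the preceding business day is 13 July 2035 (Friday).
So the filing is due 13 July 2035.

13 July 2035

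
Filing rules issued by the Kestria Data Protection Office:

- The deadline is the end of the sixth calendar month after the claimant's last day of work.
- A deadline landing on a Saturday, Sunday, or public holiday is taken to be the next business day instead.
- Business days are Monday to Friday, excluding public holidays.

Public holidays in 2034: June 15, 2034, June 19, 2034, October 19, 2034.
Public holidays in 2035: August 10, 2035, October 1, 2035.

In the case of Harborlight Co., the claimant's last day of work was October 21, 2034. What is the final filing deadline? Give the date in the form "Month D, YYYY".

April 30, 2035

The sixth month after October 21, 2034 is April 2035, whose last day is April 30, 2035.
Since April 30, 2035 is a Monday and not a holiday, the date is unchanged.
So the filing is due April 30, 2035.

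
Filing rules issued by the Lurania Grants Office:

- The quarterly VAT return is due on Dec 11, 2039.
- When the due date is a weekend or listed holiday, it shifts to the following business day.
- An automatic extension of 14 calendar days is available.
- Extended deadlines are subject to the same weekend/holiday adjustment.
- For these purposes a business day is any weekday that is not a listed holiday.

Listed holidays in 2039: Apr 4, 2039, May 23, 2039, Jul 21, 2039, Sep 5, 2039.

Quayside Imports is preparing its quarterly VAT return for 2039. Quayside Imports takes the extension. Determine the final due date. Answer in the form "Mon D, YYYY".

Dec 26, 2039

The statutory due date is Dec 11, 2039.
Dec 11, 2039 is a Sunday; the next business day is Dec 12, 2039 (Monday).
Add the 14 calendar-day extension to Dec 12, 2039: Dec 26, 2039.
Since Dec 26, 2039 is a Monday and not a holiday, the date is unchanged.
Deadline: Dec 26, 2039.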